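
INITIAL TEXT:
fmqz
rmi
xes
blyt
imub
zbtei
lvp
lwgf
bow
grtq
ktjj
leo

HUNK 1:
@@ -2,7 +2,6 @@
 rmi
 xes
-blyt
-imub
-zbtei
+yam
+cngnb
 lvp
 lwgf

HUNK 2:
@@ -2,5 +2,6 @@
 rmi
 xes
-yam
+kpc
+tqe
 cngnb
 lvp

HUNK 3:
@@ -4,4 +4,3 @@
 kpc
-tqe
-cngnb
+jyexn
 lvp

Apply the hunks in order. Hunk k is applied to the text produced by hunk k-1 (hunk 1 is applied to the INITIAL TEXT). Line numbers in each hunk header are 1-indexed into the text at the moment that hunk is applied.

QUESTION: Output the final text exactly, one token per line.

Answer: fmqz
rmi
xes
kpc
jyexn
lvp
lwgf
bow
grtq
ktjj
leo

Derivation:
Hunk 1: at line 2 remove [blyt,imub,zbtei] add [yam,cngnb] -> 11 lines: fmqz rmi xes yam cngnb lvp lwgf bow grtq ktjj leo
Hunk 2: at line 2 remove [yam] add [kpc,tqe] -> 12 lines: fmqz rmi xes kpc tqe cngnb lvp lwgf bow grtq ktjj leo
Hunk 3: at line 4 remove [tqe,cngnb] add [jyexn] -> 11 lines: fmqz rmi xes kpc jyexn lvp lwgf bow grtq ktjj leo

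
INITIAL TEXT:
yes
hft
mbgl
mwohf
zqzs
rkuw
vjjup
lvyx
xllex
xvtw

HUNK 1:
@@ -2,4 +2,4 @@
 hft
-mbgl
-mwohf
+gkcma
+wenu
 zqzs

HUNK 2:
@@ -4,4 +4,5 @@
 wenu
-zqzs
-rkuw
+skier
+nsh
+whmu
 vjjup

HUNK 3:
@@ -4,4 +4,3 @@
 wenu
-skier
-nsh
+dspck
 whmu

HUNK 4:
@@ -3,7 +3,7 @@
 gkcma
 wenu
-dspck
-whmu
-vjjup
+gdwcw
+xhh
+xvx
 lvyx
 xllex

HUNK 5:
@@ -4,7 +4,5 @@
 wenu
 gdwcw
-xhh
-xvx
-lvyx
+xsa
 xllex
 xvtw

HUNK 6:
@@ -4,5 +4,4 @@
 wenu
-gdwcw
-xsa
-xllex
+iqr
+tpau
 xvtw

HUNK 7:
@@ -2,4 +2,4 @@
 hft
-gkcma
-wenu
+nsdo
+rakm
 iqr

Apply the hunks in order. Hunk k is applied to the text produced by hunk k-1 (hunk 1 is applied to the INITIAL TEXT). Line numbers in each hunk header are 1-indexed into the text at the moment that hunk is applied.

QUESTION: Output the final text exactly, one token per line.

Answer: yes
hft
nsdo
rakm
iqr
tpau
xvtw

Derivation:
Hunk 1: at line 2 remove [mbgl,mwohf] add [gkcma,wenu] -> 10 lines: yes hft gkcma wenu zqzs rkuw vjjup lvyx xllex xvtw
Hunk 2: at line 4 remove [zqzs,rkuw] add [skier,nsh,whmu] -> 11 lines: yes hft gkcma wenu skier nsh whmu vjjup lvyx xllex xvtw
Hunk 3: at line 4 remove [skier,nsh] add [dspck] -> 10 lines: yes hft gkcma wenu dspck whmu vjjup lvyx xllex xvtw
Hunk 4: at line 3 remove [dspck,whmu,vjjup] add [gdwcw,xhh,xvx] -> 10 lines: yes hft gkcma wenu gdwcw xhh xvx lvyx xllex xvtw
Hunk 5: at line 4 remove [xhh,xvx,lvyx] add [xsa] -> 8 lines: yes hft gkcma wenu gdwcw xsa xllex xvtw
Hunk 6: at line 4 remove [gdwcw,xsa,xllex] add [iqr,tpau] -> 7 lines: yes hft gkcma wenu iqr tpau xvtw
Hunk 7: at line 2 remove [gkcma,wenu] add [nsdo,rakm] -> 7 lines: yes hft nsdo rakm iqr tpau xvtw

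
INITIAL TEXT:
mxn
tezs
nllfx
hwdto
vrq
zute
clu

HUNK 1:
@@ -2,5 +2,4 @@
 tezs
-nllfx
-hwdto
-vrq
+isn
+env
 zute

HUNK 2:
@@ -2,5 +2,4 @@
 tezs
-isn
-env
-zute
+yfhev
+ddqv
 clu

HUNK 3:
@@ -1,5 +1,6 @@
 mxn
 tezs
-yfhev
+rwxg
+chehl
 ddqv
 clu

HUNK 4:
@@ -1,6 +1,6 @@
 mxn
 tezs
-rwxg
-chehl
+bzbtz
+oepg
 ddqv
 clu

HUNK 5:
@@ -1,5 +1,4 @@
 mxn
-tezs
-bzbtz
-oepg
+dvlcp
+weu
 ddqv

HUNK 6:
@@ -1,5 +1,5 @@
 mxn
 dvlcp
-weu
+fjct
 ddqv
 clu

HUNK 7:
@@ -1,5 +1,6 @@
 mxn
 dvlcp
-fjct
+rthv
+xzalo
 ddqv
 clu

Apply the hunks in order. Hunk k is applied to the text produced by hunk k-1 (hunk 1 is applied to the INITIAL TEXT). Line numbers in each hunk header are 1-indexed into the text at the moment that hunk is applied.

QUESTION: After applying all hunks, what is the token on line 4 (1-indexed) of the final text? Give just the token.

Hunk 1: at line 2 remove [nllfx,hwdto,vrq] add [isn,env] -> 6 lines: mxn tezs isn env zute clu
Hunk 2: at line 2 remove [isn,env,zute] add [yfhev,ddqv] -> 5 lines: mxn tezs yfhev ddqv clu
Hunk 3: at line 1 remove [yfhev] add [rwxg,chehl] -> 6 lines: mxn tezs rwxg chehl ddqv clu
Hunk 4: at line 1 remove [rwxg,chehl] add [bzbtz,oepg] -> 6 lines: mxn tezs bzbtz oepg ddqv clu
Hunk 5: at line 1 remove [tezs,bzbtz,oepg] add [dvlcp,weu] -> 5 lines: mxn dvlcp weu ddqv clu
Hunk 6: at line 1 remove [weu] add [fjct] -> 5 lines: mxn dvlcp fjct ddqv clu
Hunk 7: at line 1 remove [fjct] add [rthv,xzalo] -> 6 lines: mxn dvlcp rthv xzalo ddqv clu
Final line 4: xzalo

Answer: xzalo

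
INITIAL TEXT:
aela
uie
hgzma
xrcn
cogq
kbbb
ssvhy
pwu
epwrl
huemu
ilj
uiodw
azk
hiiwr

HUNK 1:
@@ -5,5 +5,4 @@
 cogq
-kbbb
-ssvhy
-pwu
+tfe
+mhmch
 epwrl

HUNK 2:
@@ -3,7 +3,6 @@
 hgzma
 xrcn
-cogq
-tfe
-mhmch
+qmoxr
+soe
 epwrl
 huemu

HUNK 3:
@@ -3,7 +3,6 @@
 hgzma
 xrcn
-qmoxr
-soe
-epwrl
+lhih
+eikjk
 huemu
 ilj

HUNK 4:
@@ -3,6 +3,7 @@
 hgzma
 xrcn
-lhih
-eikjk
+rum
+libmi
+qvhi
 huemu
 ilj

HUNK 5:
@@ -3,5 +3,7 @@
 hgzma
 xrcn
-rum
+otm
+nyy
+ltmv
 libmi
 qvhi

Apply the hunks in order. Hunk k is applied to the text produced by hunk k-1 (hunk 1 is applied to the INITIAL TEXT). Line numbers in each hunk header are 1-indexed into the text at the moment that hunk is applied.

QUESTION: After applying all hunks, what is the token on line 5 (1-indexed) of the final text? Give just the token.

Hunk 1: at line 5 remove [kbbb,ssvhy,pwu] add [tfe,mhmch] -> 13 lines: aela uie hgzma xrcn cogq tfe mhmch epwrl huemu ilj uiodw azk hiiwr
Hunk 2: at line 3 remove [cogq,tfe,mhmch] add [qmoxr,soe] -> 12 lines: aela uie hgzma xrcn qmoxr soe epwrl huemu ilj uiodw azk hiiwr
Hunk 3: at line 3 remove [qmoxr,soe,epwrl] add [lhih,eikjk] -> 11 lines: aela uie hgzma xrcn lhih eikjk huemu ilj uiodw azk hiiwr
Hunk 4: at line 3 remove [lhih,eikjk] add [rum,libmi,qvhi] -> 12 lines: aela uie hgzma xrcn rum libmi qvhi huemu ilj uiodw azk hiiwr
Hunk 5: at line 3 remove [rum] add [otm,nyy,ltmv] -> 14 lines: aela uie hgzma xrcn otm nyy ltmv libmi qvhi huemu ilj uiodw azk hiiwr
Final line 5: otm

Answer: otm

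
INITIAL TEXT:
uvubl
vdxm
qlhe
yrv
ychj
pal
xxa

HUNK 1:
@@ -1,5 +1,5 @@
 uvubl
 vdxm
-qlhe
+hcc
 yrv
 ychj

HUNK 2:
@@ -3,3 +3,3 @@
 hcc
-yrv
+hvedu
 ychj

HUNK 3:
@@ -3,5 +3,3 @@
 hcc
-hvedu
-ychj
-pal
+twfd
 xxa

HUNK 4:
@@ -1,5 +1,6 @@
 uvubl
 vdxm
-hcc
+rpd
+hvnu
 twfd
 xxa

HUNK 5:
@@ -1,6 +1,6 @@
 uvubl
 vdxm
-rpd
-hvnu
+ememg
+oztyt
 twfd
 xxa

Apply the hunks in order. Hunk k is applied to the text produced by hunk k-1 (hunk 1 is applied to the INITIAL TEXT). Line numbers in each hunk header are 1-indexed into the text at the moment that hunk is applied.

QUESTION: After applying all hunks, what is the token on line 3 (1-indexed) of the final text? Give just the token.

Hunk 1: at line 1 remove [qlhe] add [hcc] -> 7 lines: uvubl vdxm hcc yrv ychj pal xxa
Hunk 2: at line 3 remove [yrv] add [hvedu] -> 7 lines: uvubl vdxm hcc hvedu ychj pal xxa
Hunk 3: at line 3 remove [hvedu,ychj,pal] add [twfd] -> 5 lines: uvubl vdxm hcc twfd xxa
Hunk 4: at line 1 remove [hcc] add [rpd,hvnu] -> 6 lines: uvubl vdxm rpd hvnu twfd xxa
Hunk 5: at line 1 remove [rpd,hvnu] add [ememg,oztyt] -> 6 lines: uvubl vdxm ememg oztyt twfd xxa
Final line 3: ememg

Answer: ememg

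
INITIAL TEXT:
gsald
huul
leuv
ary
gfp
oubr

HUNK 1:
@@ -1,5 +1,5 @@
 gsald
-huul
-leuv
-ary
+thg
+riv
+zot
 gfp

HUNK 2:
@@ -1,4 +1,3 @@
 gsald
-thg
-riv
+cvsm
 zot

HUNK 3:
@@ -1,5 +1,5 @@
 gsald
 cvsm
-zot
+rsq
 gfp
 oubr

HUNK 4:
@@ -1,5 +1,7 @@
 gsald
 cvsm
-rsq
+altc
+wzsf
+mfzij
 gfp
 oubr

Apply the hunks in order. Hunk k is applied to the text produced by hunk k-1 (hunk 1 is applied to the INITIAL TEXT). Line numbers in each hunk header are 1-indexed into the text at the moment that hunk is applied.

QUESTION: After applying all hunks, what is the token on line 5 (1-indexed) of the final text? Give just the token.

Answer: mfzij

Derivation:
Hunk 1: at line 1 remove [huul,leuv,ary] add [thg,riv,zot] -> 6 lines: gsald thg riv zot gfp oubr
Hunk 2: at line 1 remove [thg,riv] add [cvsm] -> 5 lines: gsald cvsm zot gfp oubr
Hunk 3: at line 1 remove [zot] add [rsq] -> 5 lines: gsald cvsm rsq gfp oubr
Hunk 4: at line 1 remove [rsq] add [altc,wzsf,mfzij] -> 7 lines: gsald cvsm altc wzsf mfzij gfp oubr
Final line 5: mfzij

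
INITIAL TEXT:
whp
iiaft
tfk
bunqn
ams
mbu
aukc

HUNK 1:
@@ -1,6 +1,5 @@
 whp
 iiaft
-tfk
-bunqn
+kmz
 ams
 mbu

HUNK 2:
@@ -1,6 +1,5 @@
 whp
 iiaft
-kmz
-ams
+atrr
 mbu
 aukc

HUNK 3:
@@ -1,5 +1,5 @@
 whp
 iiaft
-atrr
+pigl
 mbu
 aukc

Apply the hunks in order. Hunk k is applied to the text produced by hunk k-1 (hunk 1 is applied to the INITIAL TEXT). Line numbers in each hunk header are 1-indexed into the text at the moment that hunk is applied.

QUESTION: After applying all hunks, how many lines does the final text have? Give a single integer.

Answer: 5

Derivation:
Hunk 1: at line 1 remove [tfk,bunqn] add [kmz] -> 6 lines: whp iiaft kmz ams mbu aukc
Hunk 2: at line 1 remove [kmz,ams] add [atrr] -> 5 lines: whp iiaft atrr mbu aukc
Hunk 3: at line 1 remove [atrr] add [pigl] -> 5 lines: whp iiaft pigl mbu aukc
Final line count: 5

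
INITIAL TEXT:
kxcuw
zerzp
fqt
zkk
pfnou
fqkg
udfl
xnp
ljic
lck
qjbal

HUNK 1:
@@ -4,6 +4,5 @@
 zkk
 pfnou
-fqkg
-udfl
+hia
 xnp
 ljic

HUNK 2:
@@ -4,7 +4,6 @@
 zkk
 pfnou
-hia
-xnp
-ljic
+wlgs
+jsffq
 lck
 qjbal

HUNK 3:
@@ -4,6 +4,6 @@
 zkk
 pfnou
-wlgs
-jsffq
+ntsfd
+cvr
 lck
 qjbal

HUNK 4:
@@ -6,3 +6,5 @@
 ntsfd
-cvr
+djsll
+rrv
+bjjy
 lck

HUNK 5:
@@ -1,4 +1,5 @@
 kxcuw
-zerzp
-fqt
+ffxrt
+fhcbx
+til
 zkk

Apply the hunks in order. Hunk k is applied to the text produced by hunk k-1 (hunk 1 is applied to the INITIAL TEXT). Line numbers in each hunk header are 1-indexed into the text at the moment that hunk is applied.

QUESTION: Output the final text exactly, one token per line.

Answer: kxcuw
ffxrt
fhcbx
til
zkk
pfnou
ntsfd
djsll
rrv
bjjy
lck
qjbal

Derivation:
Hunk 1: at line 4 remove [fqkg,udfl] add [hia] -> 10 lines: kxcuw zerzp fqt zkk pfnou hia xnp ljic lck qjbal
Hunk 2: at line 4 remove [hia,xnp,ljic] add [wlgs,jsffq] -> 9 lines: kxcuw zerzp fqt zkk pfnou wlgs jsffq lck qjbal
Hunk 3: at line 4 remove [wlgs,jsffq] add [ntsfd,cvr] -> 9 lines: kxcuw zerzp fqt zkk pfnou ntsfd cvr lck qjbal
Hunk 4: at line 6 remove [cvr] add [djsll,rrv,bjjy] -> 11 lines: kxcuw zerzp fqt zkk pfnou ntsfd djsll rrv bjjy lck qjbal
Hunk 5: at line 1 remove [zerzp,fqt] add [ffxrt,fhcbx,til] -> 12 lines: kxcuw ffxrt fhcbx til zkk pfnou ntsfd djsll rrv bjjy lck qjbal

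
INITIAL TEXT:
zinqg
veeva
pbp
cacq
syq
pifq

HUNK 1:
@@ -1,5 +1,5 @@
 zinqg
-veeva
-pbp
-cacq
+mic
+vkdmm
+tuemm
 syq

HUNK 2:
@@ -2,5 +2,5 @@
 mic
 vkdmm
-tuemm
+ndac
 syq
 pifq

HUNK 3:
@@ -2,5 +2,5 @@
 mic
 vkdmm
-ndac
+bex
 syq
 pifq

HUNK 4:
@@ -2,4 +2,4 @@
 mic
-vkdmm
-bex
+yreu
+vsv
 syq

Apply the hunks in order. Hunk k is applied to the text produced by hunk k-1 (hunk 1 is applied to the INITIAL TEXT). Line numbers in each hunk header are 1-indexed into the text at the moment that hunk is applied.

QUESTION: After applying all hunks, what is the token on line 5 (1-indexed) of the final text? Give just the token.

Answer: syq

Derivation:
Hunk 1: at line 1 remove [veeva,pbp,cacq] add [mic,vkdmm,tuemm] -> 6 lines: zinqg mic vkdmm tuemm syq pifq
Hunk 2: at line 2 remove [tuemm] add [ndac] -> 6 lines: zinqg mic vkdmm ndac syq pifq
Hunk 3: at line 2 remove [ndac] add [bex] -> 6 lines: zinqg mic vkdmm bex syq pifq
Hunk 4: at line 2 remove [vkdmm,bex] add [yreu,vsv] -> 6 lines: zinqg mic yreu vsv syq pifq
Final line 5: syq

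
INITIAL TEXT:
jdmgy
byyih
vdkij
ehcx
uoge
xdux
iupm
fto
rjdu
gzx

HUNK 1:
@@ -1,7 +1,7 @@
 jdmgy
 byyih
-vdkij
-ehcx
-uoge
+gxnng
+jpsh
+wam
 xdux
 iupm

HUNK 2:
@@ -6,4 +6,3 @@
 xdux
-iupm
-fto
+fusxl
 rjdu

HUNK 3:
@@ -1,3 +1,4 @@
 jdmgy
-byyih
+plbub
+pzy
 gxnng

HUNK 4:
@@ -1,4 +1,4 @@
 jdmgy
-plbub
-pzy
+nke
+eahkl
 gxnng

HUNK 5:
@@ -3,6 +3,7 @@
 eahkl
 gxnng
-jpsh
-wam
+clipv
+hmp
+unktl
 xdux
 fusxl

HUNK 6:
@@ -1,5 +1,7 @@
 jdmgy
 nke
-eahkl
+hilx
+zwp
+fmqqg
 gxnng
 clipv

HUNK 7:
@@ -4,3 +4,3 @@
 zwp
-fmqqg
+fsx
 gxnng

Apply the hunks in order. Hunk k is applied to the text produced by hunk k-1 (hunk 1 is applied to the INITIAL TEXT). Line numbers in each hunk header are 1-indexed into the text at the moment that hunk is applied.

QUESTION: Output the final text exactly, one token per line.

Answer: jdmgy
nke
hilx
zwp
fsx
gxnng
clipv
hmp
unktl
xdux
fusxl
rjdu
gzx

Derivation:
Hunk 1: at line 1 remove [vdkij,ehcx,uoge] add [gxnng,jpsh,wam] -> 10 lines: jdmgy byyih gxnng jpsh wam xdux iupm fto rjdu gzx
Hunk 2: at line 6 remove [iupm,fto] add [fusxl] -> 9 lines: jdmgy byyih gxnng jpsh wam xdux fusxl rjdu gzx
Hunk 3: at line 1 remove [byyih] add [plbub,pzy] -> 10 lines: jdmgy plbub pzy gxnng jpsh wam xdux fusxl rjdu gzx
Hunk 4: at line 1 remove [plbub,pzy] add [nke,eahkl] -> 10 lines: jdmgy nke eahkl gxnng jpsh wam xdux fusxl rjdu gzx
Hunk 5: at line 3 remove [jpsh,wam] add [clipv,hmp,unktl] -> 11 lines: jdmgy nke eahkl gxnng clipv hmp unktl xdux fusxl rjdu gzx
Hunk 6: at line 1 remove [eahkl] add [hilx,zwp,fmqqg] -> 13 lines: jdmgy nke hilx zwp fmqqg gxnng clipv hmp unktl xdux fusxl rjdu gzx
Hunk 7: at line 4 remove [fmqqg] add [fsx] -> 13 lines: jdmgy nke hilx zwp fsx gxnng clipv hmp unktl xdux fusxl rjdu gzx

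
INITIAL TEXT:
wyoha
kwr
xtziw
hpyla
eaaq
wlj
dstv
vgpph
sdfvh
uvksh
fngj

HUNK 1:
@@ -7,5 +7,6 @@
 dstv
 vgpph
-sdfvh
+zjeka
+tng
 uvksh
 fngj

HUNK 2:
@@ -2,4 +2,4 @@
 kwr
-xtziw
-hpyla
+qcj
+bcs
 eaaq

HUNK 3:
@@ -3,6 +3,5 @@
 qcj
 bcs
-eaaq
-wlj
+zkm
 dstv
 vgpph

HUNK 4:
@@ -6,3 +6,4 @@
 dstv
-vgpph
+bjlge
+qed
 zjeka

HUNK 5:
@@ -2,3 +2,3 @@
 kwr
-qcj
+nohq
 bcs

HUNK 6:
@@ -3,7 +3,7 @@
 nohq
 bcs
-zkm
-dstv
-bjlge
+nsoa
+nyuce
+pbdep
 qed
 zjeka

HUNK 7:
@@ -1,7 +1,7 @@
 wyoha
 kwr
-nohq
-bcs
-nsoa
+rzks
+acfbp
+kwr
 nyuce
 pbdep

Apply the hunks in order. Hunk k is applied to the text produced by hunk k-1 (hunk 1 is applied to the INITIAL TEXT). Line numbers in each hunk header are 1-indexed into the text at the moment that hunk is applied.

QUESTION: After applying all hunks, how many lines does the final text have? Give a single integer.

Hunk 1: at line 7 remove [sdfvh] add [zjeka,tng] -> 12 lines: wyoha kwr xtziw hpyla eaaq wlj dstv vgpph zjeka tng uvksh fngj
Hunk 2: at line 2 remove [xtziw,hpyla] add [qcj,bcs] -> 12 lines: wyoha kwr qcj bcs eaaq wlj dstv vgpph zjeka tng uvksh fngj
Hunk 3: at line 3 remove [eaaq,wlj] add [zkm] -> 11 lines: wyoha kwr qcj bcs zkm dstv vgpph zjeka tng uvksh fngj
Hunk 4: at line 6 remove [vgpph] add [bjlge,qed] -> 12 lines: wyoha kwr qcj bcs zkm dstv bjlge qed zjeka tng uvksh fngj
Hunk 5: at line 2 remove [qcj] add [nohq] -> 12 lines: wyoha kwr nohq bcs zkm dstv bjlge qed zjeka tng uvksh fngj
Hunk 6: at line 3 remove [zkm,dstv,bjlge] add [nsoa,nyuce,pbdep] -> 12 lines: wyoha kwr nohq bcs nsoa nyuce pbdep qed zjeka tng uvksh fngj
Hunk 7: at line 1 remove [nohq,bcs,nsoa] add [rzks,acfbp,kwr] -> 12 lines: wyoha kwr rzks acfbp kwr nyuce pbdep qed zjeka tng uvksh fngj
Final line count: 12

Answer: 12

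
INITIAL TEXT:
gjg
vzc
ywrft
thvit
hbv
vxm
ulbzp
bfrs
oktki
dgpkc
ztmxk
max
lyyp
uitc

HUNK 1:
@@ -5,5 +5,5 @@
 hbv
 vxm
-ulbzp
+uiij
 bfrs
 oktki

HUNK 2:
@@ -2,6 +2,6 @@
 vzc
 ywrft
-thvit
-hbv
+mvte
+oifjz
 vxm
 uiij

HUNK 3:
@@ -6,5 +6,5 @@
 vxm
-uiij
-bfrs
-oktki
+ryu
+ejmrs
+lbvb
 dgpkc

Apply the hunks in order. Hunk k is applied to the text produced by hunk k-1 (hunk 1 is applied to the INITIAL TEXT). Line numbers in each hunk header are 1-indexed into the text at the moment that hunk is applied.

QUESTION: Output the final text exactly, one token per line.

Answer: gjg
vzc
ywrft
mvte
oifjz
vxm
ryu
ejmrs
lbvb
dgpkc
ztmxk
max
lyyp
uitc

Derivation:
Hunk 1: at line 5 remove [ulbzp] add [uiij] -> 14 lines: gjg vzc ywrft thvit hbv vxm uiij bfrs oktki dgpkc ztmxk max lyyp uitc
Hunk 2: at line 2 remove [thvit,hbv] add [mvte,oifjz] -> 14 lines: gjg vzc ywrft mvte oifjz vxm uiij bfrs oktki dgpkc ztmxk max lyyp uitc
Hunk 3: at line 6 remove [uiij,bfrs,oktki] add [ryu,ejmrs,lbvb] -> 14 lines: gjg vzc ywrft mvte oifjz vxm ryu ejmrs lbvb dgpkc ztmxk max lyyp uitc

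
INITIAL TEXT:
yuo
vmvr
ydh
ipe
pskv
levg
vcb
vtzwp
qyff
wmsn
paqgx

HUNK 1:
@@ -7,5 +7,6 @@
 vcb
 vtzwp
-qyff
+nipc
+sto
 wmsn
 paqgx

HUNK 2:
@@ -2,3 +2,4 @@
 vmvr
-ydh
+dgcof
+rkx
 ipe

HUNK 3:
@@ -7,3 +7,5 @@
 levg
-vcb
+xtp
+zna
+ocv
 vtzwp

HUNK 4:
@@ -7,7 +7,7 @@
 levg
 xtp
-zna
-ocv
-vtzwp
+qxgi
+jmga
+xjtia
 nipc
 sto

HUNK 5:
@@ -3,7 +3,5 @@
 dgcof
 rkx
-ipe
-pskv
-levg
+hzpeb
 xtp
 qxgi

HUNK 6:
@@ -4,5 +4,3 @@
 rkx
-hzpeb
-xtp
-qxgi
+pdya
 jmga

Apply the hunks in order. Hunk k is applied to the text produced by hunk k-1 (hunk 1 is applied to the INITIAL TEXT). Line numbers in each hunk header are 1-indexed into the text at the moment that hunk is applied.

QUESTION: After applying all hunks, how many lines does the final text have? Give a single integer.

Hunk 1: at line 7 remove [qyff] add [nipc,sto] -> 12 lines: yuo vmvr ydh ipe pskv levg vcb vtzwp nipc sto wmsn paqgx
Hunk 2: at line 2 remove [ydh] add [dgcof,rkx] -> 13 lines: yuo vmvr dgcof rkx ipe pskv levg vcb vtzwp nipc sto wmsn paqgx
Hunk 3: at line 7 remove [vcb] add [xtp,zna,ocv] -> 15 lines: yuo vmvr dgcof rkx ipe pskv levg xtp zna ocv vtzwp nipc sto wmsn paqgx
Hunk 4: at line 7 remove [zna,ocv,vtzwp] add [qxgi,jmga,xjtia] -> 15 lines: yuo vmvr dgcof rkx ipe pskv levg xtp qxgi jmga xjtia nipc sto wmsn paqgx
Hunk 5: at line 3 remove [ipe,pskv,levg] add [hzpeb] -> 13 lines: yuo vmvr dgcof rkx hzpeb xtp qxgi jmga xjtia nipc sto wmsn paqgx
Hunk 6: at line 4 remove [hzpeb,xtp,qxgi] add [pdya] -> 11 lines: yuo vmvr dgcof rkx pdya jmga xjtia nipc sto wmsn paqgx
Final line count: 11

Answer: 11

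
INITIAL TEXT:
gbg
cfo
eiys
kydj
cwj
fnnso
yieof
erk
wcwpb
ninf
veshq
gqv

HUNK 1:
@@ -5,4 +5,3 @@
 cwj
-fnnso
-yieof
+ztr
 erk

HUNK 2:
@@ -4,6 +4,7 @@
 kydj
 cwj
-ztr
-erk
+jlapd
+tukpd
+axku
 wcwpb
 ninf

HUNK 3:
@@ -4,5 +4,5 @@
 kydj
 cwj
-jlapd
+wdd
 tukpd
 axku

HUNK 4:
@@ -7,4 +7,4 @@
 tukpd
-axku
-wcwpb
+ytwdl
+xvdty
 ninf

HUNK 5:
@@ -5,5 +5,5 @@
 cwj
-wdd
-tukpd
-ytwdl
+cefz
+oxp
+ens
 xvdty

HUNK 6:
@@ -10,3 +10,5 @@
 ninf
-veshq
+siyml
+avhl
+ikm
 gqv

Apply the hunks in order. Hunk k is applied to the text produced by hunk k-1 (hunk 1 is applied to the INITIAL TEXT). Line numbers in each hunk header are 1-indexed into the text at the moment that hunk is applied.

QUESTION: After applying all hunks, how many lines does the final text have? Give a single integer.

Answer: 14

Derivation:
Hunk 1: at line 5 remove [fnnso,yieof] add [ztr] -> 11 lines: gbg cfo eiys kydj cwj ztr erk wcwpb ninf veshq gqv
Hunk 2: at line 4 remove [ztr,erk] add [jlapd,tukpd,axku] -> 12 lines: gbg cfo eiys kydj cwj jlapd tukpd axku wcwpb ninf veshq gqv
Hunk 3: at line 4 remove [jlapd] add [wdd] -> 12 lines: gbg cfo eiys kydj cwj wdd tukpd axku wcwpb ninf veshq gqv
Hunk 4: at line 7 remove [axku,wcwpb] add [ytwdl,xvdty] -> 12 lines: gbg cfo eiys kydj cwj wdd tukpd ytwdl xvdty ninf veshq gqv
Hunk 5: at line 5 remove [wdd,tukpd,ytwdl] add [cefz,oxp,ens] -> 12 lines: gbg cfo eiys kydj cwj cefz oxp ens xvdty ninf veshq gqv
Hunk 6: at line 10 remove [veshq] add [siyml,avhl,ikm] -> 14 lines: gbg cfo eiys kydj cwj cefz oxp ens xvdty ninf siyml avhl ikm gqv
Final line count: 14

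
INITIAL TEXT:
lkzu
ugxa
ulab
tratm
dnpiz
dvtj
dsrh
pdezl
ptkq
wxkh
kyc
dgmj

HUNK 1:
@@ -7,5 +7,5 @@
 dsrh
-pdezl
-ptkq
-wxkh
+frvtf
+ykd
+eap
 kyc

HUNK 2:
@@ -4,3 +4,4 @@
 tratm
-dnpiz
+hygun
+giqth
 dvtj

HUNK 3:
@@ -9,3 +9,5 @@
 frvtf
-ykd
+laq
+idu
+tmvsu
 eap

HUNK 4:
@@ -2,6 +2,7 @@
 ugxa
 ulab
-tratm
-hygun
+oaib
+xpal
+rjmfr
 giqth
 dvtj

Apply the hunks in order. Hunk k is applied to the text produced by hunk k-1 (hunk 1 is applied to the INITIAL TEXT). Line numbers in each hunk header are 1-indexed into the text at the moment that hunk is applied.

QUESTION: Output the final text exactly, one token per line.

Hunk 1: at line 7 remove [pdezl,ptkq,wxkh] add [frvtf,ykd,eap] -> 12 lines: lkzu ugxa ulab tratm dnpiz dvtj dsrh frvtf ykd eap kyc dgmj
Hunk 2: at line 4 remove [dnpiz] add [hygun,giqth] -> 13 lines: lkzu ugxa ulab tratm hygun giqth dvtj dsrh frvtf ykd eap kyc dgmj
Hunk 3: at line 9 remove [ykd] add [laq,idu,tmvsu] -> 15 lines: lkzu ugxa ulab tratm hygun giqth dvtj dsrh frvtf laq idu tmvsu eap kyc dgmj
Hunk 4: at line 2 remove [tratm,hygun] add [oaib,xpal,rjmfr] -> 16 lines: lkzu ugxa ulab oaib xpal rjmfr giqth dvtj dsrh frvtf laq idu tmvsu eap kyc dgmj

Answer: lkzu
ugxa
ulab
oaib
xpal
rjmfr
giqth
dvtj
dsrh
frvtf
laq
idu
tmvsu
eap
kyc
dgmj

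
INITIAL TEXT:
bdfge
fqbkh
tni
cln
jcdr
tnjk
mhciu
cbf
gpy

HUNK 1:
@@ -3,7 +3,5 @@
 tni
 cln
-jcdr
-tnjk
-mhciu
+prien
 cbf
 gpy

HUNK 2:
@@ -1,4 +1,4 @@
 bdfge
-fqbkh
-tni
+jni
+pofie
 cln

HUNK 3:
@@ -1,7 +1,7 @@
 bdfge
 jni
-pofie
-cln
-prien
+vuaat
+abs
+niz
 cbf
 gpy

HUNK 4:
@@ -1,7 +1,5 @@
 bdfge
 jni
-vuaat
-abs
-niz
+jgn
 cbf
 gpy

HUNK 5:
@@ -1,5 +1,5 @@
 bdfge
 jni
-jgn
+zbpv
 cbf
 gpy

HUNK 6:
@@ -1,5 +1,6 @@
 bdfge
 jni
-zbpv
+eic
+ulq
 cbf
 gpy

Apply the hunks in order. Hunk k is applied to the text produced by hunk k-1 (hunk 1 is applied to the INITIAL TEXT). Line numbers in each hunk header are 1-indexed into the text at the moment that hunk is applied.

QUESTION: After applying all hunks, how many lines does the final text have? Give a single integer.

Answer: 6

Derivation:
Hunk 1: at line 3 remove [jcdr,tnjk,mhciu] add [prien] -> 7 lines: bdfge fqbkh tni cln prien cbf gpy
Hunk 2: at line 1 remove [fqbkh,tni] add [jni,pofie] -> 7 lines: bdfge jni pofie cln prien cbf gpy
Hunk 3: at line 1 remove [pofie,cln,prien] add [vuaat,abs,niz] -> 7 lines: bdfge jni vuaat abs niz cbf gpy
Hunk 4: at line 1 remove [vuaat,abs,niz] add [jgn] -> 5 lines: bdfge jni jgn cbf gpy
Hunk 5: at line 1 remove [jgn] add [zbpv] -> 5 lines: bdfge jni zbpv cbf gpy
Hunk 6: at line 1 remove [zbpv] add [eic,ulq] -> 6 lines: bdfge jni eic ulq cbf gpy
Final line count: 6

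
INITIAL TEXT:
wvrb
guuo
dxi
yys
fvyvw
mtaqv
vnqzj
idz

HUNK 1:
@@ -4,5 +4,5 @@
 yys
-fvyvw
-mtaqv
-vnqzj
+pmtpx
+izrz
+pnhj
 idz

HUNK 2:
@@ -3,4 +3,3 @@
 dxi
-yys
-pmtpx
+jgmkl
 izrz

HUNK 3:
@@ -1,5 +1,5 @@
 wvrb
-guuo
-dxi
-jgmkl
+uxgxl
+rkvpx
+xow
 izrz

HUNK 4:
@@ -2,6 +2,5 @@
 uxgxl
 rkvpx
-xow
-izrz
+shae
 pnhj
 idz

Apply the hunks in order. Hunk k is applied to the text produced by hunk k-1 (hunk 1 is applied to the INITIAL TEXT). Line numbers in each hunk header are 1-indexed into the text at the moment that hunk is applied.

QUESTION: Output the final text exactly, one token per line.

Answer: wvrb
uxgxl
rkvpx
shae
pnhj
idz

Derivation:
Hunk 1: at line 4 remove [fvyvw,mtaqv,vnqzj] add [pmtpx,izrz,pnhj] -> 8 lines: wvrb guuo dxi yys pmtpx izrz pnhj idz
Hunk 2: at line 3 remove [yys,pmtpx] add [jgmkl] -> 7 lines: wvrb guuo dxi jgmkl izrz pnhj idz
Hunk 3: at line 1 remove [guuo,dxi,jgmkl] add [uxgxl,rkvpx,xow] -> 7 lines: wvrb uxgxl rkvpx xow izrz pnhj idz
Hunk 4: at line 2 remove [xow,izrz] add [shae] -> 6 lines: wvrb uxgxl rkvpx shae pnhj idz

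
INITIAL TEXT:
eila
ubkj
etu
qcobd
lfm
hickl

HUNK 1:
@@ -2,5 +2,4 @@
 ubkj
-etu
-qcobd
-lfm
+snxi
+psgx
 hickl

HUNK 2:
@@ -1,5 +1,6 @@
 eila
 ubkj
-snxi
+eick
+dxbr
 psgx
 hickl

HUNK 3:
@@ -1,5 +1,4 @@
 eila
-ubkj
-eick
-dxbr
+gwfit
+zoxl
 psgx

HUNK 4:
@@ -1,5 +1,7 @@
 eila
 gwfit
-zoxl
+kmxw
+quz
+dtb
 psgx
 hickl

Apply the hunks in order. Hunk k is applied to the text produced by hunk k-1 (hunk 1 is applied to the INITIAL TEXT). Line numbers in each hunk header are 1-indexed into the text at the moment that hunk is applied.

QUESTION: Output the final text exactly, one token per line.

Answer: eila
gwfit
kmxw
quz
dtb
psgx
hickl

Derivation:
Hunk 1: at line 2 remove [etu,qcobd,lfm] add [snxi,psgx] -> 5 lines: eila ubkj snxi psgx hickl
Hunk 2: at line 1 remove [snxi] add [eick,dxbr] -> 6 lines: eila ubkj eick dxbr psgx hickl
Hunk 3: at line 1 remove [ubkj,eick,dxbr] add [gwfit,zoxl] -> 5 lines: eila gwfit zoxl psgx hickl
Hunk 4: at line 1 remove [zoxl] add [kmxw,quz,dtb] -> 7 lines: eila gwfit kmxw quz dtb psgx hickl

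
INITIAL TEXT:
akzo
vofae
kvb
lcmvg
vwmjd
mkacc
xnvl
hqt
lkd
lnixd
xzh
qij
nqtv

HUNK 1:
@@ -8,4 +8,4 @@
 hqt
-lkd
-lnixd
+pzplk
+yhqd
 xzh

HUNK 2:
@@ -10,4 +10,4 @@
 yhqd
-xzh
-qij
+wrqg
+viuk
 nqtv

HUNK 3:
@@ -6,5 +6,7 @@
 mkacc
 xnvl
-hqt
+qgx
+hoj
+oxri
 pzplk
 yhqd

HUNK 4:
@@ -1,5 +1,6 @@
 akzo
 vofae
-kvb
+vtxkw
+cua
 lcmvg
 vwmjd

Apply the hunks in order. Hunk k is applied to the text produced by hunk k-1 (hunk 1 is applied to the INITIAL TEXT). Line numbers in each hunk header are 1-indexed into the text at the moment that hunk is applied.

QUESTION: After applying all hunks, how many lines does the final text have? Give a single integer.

Answer: 16

Derivation:
Hunk 1: at line 8 remove [lkd,lnixd] add [pzplk,yhqd] -> 13 lines: akzo vofae kvb lcmvg vwmjd mkacc xnvl hqt pzplk yhqd xzh qij nqtv
Hunk 2: at line 10 remove [xzh,qij] add [wrqg,viuk] -> 13 lines: akzo vofae kvb lcmvg vwmjd mkacc xnvl hqt pzplk yhqd wrqg viuk nqtv
Hunk 3: at line 6 remove [hqt] add [qgx,hoj,oxri] -> 15 lines: akzo vofae kvb lcmvg vwmjd mkacc xnvl qgx hoj oxri pzplk yhqd wrqg viuk nqtv
Hunk 4: at line 1 remove [kvb] add [vtxkw,cua] -> 16 lines: akzo vofae vtxkw cua lcmvg vwmjd mkacc xnvl qgx hoj oxri pzplk yhqd wrqg viuk nqtv
Final line count: 16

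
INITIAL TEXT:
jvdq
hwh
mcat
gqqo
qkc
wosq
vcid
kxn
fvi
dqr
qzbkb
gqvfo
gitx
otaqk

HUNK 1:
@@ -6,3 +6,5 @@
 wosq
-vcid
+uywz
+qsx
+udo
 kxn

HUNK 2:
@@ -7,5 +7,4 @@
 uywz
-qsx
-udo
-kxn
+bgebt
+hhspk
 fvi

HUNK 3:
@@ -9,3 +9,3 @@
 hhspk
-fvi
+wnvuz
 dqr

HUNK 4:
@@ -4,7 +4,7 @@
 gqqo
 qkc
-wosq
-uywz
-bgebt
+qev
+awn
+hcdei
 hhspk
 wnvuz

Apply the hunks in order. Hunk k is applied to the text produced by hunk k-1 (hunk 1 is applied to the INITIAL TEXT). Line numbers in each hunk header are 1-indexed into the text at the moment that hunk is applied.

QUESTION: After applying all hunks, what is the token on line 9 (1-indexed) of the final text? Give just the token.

Hunk 1: at line 6 remove [vcid] add [uywz,qsx,udo] -> 16 lines: jvdq hwh mcat gqqo qkc wosq uywz qsx udo kxn fvi dqr qzbkb gqvfo gitx otaqk
Hunk 2: at line 7 remove [qsx,udo,kxn] add [bgebt,hhspk] -> 15 lines: jvdq hwh mcat gqqo qkc wosq uywz bgebt hhspk fvi dqr qzbkb gqvfo gitx otaqk
Hunk 3: at line 9 remove [fvi] add [wnvuz] -> 15 lines: jvdq hwh mcat gqqo qkc wosq uywz bgebt hhspk wnvuz dqr qzbkb gqvfo gitx otaqk
Hunk 4: at line 4 remove [wosq,uywz,bgebt] add [qev,awn,hcdei] -> 15 lines: jvdq hwh mcat gqqo qkc qev awn hcdei hhspk wnvuz dqr qzbkb gqvfo gitx otaqk
Final line 9: hhspk

Answer: hhspk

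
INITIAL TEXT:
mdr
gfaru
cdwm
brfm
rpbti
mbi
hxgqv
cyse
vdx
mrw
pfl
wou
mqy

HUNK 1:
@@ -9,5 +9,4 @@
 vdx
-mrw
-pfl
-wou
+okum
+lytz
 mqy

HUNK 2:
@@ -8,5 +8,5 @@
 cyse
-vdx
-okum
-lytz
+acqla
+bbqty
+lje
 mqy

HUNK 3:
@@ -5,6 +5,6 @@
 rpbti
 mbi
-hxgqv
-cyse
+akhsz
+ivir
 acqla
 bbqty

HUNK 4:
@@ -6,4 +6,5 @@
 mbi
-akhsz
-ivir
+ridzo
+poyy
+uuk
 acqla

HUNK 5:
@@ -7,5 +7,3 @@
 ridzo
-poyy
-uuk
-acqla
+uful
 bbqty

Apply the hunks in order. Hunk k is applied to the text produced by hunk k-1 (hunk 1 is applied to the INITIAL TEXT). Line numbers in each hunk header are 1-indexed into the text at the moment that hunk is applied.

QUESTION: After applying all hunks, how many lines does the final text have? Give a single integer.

Answer: 11

Derivation:
Hunk 1: at line 9 remove [mrw,pfl,wou] add [okum,lytz] -> 12 lines: mdr gfaru cdwm brfm rpbti mbi hxgqv cyse vdx okum lytz mqy
Hunk 2: at line 8 remove [vdx,okum,lytz] add [acqla,bbqty,lje] -> 12 lines: mdr gfaru cdwm brfm rpbti mbi hxgqv cyse acqla bbqty lje mqy
Hunk 3: at line 5 remove [hxgqv,cyse] add [akhsz,ivir] -> 12 lines: mdr gfaru cdwm brfm rpbti mbi akhsz ivir acqla bbqty lje mqy
Hunk 4: at line 6 remove [akhsz,ivir] add [ridzo,poyy,uuk] -> 13 lines: mdr gfaru cdwm brfm rpbti mbi ridzo poyy uuk acqla bbqty lje mqy
Hunk 5: at line 7 remove [poyy,uuk,acqla] add [uful] -> 11 lines: mdr gfaru cdwm brfm rpbti mbi ridzo uful bbqty lje mqy
Final line count: 11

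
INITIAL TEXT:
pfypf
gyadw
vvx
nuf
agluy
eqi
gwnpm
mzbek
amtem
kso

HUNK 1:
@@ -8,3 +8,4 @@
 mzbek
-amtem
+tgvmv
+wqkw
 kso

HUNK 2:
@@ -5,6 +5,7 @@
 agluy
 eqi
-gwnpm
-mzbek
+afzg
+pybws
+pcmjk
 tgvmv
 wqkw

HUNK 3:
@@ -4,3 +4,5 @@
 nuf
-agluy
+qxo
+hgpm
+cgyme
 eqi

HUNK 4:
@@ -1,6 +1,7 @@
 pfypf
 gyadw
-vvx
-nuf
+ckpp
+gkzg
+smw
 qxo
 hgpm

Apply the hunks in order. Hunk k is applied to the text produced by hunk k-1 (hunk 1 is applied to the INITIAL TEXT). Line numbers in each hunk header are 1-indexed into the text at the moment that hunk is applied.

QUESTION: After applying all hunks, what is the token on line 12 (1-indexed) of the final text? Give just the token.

Hunk 1: at line 8 remove [amtem] add [tgvmv,wqkw] -> 11 lines: pfypf gyadw vvx nuf agluy eqi gwnpm mzbek tgvmv wqkw kso
Hunk 2: at line 5 remove [gwnpm,mzbek] add [afzg,pybws,pcmjk] -> 12 lines: pfypf gyadw vvx nuf agluy eqi afzg pybws pcmjk tgvmv wqkw kso
Hunk 3: at line 4 remove [agluy] add [qxo,hgpm,cgyme] -> 14 lines: pfypf gyadw vvx nuf qxo hgpm cgyme eqi afzg pybws pcmjk tgvmv wqkw kso
Hunk 4: at line 1 remove [vvx,nuf] add [ckpp,gkzg,smw] -> 15 lines: pfypf gyadw ckpp gkzg smw qxo hgpm cgyme eqi afzg pybws pcmjk tgvmv wqkw kso
Final line 12: pcmjk

Answer: pcmjk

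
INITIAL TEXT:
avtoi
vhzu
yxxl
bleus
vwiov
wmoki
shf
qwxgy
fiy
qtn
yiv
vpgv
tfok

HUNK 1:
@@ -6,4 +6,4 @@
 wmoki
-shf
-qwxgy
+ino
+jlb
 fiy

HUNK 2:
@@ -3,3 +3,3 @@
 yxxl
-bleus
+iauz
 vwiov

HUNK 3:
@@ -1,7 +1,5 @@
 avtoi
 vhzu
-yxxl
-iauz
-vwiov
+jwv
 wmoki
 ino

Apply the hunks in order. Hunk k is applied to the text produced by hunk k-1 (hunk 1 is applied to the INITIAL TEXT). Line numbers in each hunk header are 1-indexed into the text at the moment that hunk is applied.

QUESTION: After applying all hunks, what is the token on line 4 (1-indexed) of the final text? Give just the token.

Hunk 1: at line 6 remove [shf,qwxgy] add [ino,jlb] -> 13 lines: avtoi vhzu yxxl bleus vwiov wmoki ino jlb fiy qtn yiv vpgv tfok
Hunk 2: at line 3 remove [bleus] add [iauz] -> 13 lines: avtoi vhzu yxxl iauz vwiov wmoki ino jlb fiy qtn yiv vpgv tfok
Hunk 3: at line 1 remove [yxxl,iauz,vwiov] add [jwv] -> 11 lines: avtoi vhzu jwv wmoki ino jlb fiy qtn yiv vpgv tfok
Final line 4: wmoki

Answer: wmoki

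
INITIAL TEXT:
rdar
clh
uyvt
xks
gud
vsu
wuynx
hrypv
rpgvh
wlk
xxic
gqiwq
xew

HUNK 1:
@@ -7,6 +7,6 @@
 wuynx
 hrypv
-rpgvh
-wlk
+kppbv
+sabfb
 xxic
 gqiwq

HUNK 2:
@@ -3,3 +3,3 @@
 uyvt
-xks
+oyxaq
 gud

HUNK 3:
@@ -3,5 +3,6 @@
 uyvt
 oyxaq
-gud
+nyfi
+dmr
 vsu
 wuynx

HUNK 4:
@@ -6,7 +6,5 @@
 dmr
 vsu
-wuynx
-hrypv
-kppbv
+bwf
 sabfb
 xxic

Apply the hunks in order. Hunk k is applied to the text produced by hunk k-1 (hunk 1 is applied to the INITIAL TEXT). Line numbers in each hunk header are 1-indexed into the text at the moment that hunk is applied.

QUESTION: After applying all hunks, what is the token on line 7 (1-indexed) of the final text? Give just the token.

Hunk 1: at line 7 remove [rpgvh,wlk] add [kppbv,sabfb] -> 13 lines: rdar clh uyvt xks gud vsu wuynx hrypv kppbv sabfb xxic gqiwq xew
Hunk 2: at line 3 remove [xks] add [oyxaq] -> 13 lines: rdar clh uyvt oyxaq gud vsu wuynx hrypv kppbv sabfb xxic gqiwq xew
Hunk 3: at line 3 remove [gud] add [nyfi,dmr] -> 14 lines: rdar clh uyvt oyxaq nyfi dmr vsu wuynx hrypv kppbv sabfb xxic gqiwq xew
Hunk 4: at line 6 remove [wuynx,hrypv,kppbv] add [bwf] -> 12 lines: rdar clh uyvt oyxaq nyfi dmr vsu bwf sabfb xxic gqiwq xew
Final line 7: vsu

Answer: vsu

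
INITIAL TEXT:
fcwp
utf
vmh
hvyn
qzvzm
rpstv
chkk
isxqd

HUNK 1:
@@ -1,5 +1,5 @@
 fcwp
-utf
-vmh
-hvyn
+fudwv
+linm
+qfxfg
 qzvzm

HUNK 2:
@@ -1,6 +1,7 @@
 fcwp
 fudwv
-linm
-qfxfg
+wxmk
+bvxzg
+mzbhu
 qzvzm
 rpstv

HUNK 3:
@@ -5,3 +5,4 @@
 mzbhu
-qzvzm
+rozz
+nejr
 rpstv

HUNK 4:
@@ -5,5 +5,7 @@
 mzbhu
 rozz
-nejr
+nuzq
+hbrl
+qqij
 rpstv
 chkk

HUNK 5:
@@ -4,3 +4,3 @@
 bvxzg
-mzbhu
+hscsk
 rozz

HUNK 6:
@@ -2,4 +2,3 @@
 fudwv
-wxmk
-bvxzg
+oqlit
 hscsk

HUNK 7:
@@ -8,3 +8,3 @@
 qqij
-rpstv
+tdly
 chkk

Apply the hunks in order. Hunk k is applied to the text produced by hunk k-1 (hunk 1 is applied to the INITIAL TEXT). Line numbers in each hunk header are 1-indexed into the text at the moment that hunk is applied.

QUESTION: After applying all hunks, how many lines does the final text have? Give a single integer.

Answer: 11

Derivation:
Hunk 1: at line 1 remove [utf,vmh,hvyn] add [fudwv,linm,qfxfg] -> 8 lines: fcwp fudwv linm qfxfg qzvzm rpstv chkk isxqd
Hunk 2: at line 1 remove [linm,qfxfg] add [wxmk,bvxzg,mzbhu] -> 9 lines: fcwp fudwv wxmk bvxzg mzbhu qzvzm rpstv chkk isxqd
Hunk 3: at line 5 remove [qzvzm] add [rozz,nejr] -> 10 lines: fcwp fudwv wxmk bvxzg mzbhu rozz nejr rpstv chkk isxqd
Hunk 4: at line 5 remove [nejr] add [nuzq,hbrl,qqij] -> 12 lines: fcwp fudwv wxmk bvxzg mzbhu rozz nuzq hbrl qqij rpstv chkk isxqd
Hunk 5: at line 4 remove [mzbhu] add [hscsk] -> 12 lines: fcwp fudwv wxmk bvxzg hscsk rozz nuzq hbrl qqij rpstv chkk isxqd
Hunk 6: at line 2 remove [wxmk,bvxzg] add [oqlit] -> 11 lines: fcwp fudwv oqlit hscsk rozz nuzq hbrl qqij rpstv chkk isxqd
Hunk 7: at line 8 remove [rpstv] add [tdly] -> 11 lines: fcwp fudwv oqlit hscsk rozz nuzq hbrl qqij tdly chkk isxqd
Final line count: 11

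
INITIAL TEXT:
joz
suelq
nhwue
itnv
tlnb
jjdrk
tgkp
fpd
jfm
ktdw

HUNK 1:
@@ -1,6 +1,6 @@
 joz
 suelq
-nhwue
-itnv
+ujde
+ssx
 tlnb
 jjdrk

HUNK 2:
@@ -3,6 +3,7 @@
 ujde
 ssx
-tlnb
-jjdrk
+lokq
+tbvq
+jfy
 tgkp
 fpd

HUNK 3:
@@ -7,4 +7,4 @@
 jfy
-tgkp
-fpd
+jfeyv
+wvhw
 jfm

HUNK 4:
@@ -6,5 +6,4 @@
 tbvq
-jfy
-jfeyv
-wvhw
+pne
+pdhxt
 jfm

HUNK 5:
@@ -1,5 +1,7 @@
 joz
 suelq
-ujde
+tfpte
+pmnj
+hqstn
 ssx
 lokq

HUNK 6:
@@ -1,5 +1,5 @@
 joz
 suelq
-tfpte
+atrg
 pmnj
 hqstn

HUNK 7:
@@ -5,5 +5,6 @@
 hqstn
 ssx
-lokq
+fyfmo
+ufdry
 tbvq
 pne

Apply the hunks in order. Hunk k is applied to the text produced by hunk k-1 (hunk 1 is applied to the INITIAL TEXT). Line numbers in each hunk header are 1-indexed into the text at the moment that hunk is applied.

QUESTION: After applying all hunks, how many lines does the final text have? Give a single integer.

Answer: 13

Derivation:
Hunk 1: at line 1 remove [nhwue,itnv] add [ujde,ssx] -> 10 lines: joz suelq ujde ssx tlnb jjdrk tgkp fpd jfm ktdw
Hunk 2: at line 3 remove [tlnb,jjdrk] add [lokq,tbvq,jfy] -> 11 lines: joz suelq ujde ssx lokq tbvq jfy tgkp fpd jfm ktdw
Hunk 3: at line 7 remove [tgkp,fpd] add [jfeyv,wvhw] -> 11 lines: joz suelq ujde ssx lokq tbvq jfy jfeyv wvhw jfm ktdw
Hunk 4: at line 6 remove [jfy,jfeyv,wvhw] add [pne,pdhxt] -> 10 lines: joz suelq ujde ssx lokq tbvq pne pdhxt jfm ktdw
Hunk 5: at line 1 remove [ujde] add [tfpte,pmnj,hqstn] -> 12 lines: joz suelq tfpte pmnj hqstn ssx lokq tbvq pne pdhxt jfm ktdw
Hunk 6: at line 1 remove [tfpte] add [atrg] -> 12 lines: joz suelq atrg pmnj hqstn ssx lokq tbvq pne pdhxt jfm ktdw
Hunk 7: at line 5 remove [lokq] add [fyfmo,ufdry] -> 13 lines: joz suelq atrg pmnj hqstn ssx fyfmo ufdry tbvq pne pdhxt jfm ktdw
Final line count: 13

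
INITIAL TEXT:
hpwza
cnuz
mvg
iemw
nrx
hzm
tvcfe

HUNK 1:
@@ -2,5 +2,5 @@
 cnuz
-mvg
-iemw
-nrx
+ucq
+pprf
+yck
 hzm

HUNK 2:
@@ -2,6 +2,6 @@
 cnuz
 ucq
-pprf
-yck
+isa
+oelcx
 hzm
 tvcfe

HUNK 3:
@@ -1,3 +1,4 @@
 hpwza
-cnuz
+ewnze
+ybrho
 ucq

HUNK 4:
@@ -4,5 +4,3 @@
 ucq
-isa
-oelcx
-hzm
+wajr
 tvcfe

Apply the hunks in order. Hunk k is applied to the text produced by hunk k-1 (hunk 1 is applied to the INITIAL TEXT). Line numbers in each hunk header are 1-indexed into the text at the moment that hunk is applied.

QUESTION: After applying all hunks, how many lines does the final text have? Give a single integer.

Answer: 6

Derivation:
Hunk 1: at line 2 remove [mvg,iemw,nrx] add [ucq,pprf,yck] -> 7 lines: hpwza cnuz ucq pprf yck hzm tvcfe
Hunk 2: at line 2 remove [pprf,yck] add [isa,oelcx] -> 7 lines: hpwza cnuz ucq isa oelcx hzm tvcfe
Hunk 3: at line 1 remove [cnuz] add [ewnze,ybrho] -> 8 lines: hpwza ewnze ybrho ucq isa oelcx hzm tvcfe
Hunk 4: at line 4 remove [isa,oelcx,hzm] add [wajr] -> 6 lines: hpwza ewnze ybrho ucq wajr tvcfe
Final line count: 6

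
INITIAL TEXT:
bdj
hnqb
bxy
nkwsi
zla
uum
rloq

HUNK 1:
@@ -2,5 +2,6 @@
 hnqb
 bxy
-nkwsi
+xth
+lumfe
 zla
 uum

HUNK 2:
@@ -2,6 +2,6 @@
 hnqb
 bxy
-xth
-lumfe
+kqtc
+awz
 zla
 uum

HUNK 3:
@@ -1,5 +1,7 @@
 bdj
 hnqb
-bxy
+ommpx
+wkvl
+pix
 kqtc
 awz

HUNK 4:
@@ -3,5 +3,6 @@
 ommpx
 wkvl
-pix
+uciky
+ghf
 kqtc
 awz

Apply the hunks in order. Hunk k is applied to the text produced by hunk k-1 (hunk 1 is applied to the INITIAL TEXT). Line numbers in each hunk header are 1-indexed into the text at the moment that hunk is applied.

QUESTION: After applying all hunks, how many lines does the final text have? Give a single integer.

Hunk 1: at line 2 remove [nkwsi] add [xth,lumfe] -> 8 lines: bdj hnqb bxy xth lumfe zla uum rloq
Hunk 2: at line 2 remove [xth,lumfe] add [kqtc,awz] -> 8 lines: bdj hnqb bxy kqtc awz zla uum rloq
Hunk 3: at line 1 remove [bxy] add [ommpx,wkvl,pix] -> 10 lines: bdj hnqb ommpx wkvl pix kqtc awz zla uum rloq
Hunk 4: at line 3 remove [pix] add [uciky,ghf] -> 11 lines: bdj hnqb ommpx wkvl uciky ghf kqtc awz zla uum rloq
Final line count: 11

Answer: 11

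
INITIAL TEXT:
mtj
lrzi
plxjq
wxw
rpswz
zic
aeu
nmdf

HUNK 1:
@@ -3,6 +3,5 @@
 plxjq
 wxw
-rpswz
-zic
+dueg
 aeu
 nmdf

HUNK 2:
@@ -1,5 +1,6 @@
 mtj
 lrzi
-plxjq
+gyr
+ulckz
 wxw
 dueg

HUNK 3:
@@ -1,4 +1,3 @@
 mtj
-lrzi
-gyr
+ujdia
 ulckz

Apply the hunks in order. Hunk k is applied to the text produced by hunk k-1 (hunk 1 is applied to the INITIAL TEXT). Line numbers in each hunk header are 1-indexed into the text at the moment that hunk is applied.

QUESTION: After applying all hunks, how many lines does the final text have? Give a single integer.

Answer: 7

Derivation:
Hunk 1: at line 3 remove [rpswz,zic] add [dueg] -> 7 lines: mtj lrzi plxjq wxw dueg aeu nmdf
Hunk 2: at line 1 remove [plxjq] add [gyr,ulckz] -> 8 lines: mtj lrzi gyr ulckz wxw dueg aeu nmdf
Hunk 3: at line 1 remove [lrzi,gyr] add [ujdia] -> 7 lines: mtj ujdia ulckz wxw dueg aeu nmdf
Final line count: 7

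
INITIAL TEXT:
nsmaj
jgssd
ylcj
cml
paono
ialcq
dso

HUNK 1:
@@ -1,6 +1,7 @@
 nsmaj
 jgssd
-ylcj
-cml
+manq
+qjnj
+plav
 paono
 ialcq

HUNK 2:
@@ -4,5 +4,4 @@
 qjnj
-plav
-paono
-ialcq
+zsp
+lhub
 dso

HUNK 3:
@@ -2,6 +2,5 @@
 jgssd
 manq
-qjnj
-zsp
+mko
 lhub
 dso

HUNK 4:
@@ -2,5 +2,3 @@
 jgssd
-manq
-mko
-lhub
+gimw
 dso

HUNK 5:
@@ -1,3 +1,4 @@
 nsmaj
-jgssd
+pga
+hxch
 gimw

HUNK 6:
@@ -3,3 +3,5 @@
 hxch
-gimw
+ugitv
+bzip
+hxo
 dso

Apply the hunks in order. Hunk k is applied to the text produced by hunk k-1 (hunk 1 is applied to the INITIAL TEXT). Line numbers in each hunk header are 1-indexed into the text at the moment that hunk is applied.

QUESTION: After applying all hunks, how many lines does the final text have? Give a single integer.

Hunk 1: at line 1 remove [ylcj,cml] add [manq,qjnj,plav] -> 8 lines: nsmaj jgssd manq qjnj plav paono ialcq dso
Hunk 2: at line 4 remove [plav,paono,ialcq] add [zsp,lhub] -> 7 lines: nsmaj jgssd manq qjnj zsp lhub dso
Hunk 3: at line 2 remove [qjnj,zsp] add [mko] -> 6 lines: nsmaj jgssd manq mko lhub dso
Hunk 4: at line 2 remove [manq,mko,lhub] add [gimw] -> 4 lines: nsmaj jgssd gimw dso
Hunk 5: at line 1 remove [jgssd] add [pga,hxch] -> 5 lines: nsmaj pga hxch gimw dso
Hunk 6: at line 3 remove [gimw] add [ugitv,bzip,hxo] -> 7 lines: nsmaj pga hxch ugitv bzip hxo dso
Final line count: 7

Answer: 7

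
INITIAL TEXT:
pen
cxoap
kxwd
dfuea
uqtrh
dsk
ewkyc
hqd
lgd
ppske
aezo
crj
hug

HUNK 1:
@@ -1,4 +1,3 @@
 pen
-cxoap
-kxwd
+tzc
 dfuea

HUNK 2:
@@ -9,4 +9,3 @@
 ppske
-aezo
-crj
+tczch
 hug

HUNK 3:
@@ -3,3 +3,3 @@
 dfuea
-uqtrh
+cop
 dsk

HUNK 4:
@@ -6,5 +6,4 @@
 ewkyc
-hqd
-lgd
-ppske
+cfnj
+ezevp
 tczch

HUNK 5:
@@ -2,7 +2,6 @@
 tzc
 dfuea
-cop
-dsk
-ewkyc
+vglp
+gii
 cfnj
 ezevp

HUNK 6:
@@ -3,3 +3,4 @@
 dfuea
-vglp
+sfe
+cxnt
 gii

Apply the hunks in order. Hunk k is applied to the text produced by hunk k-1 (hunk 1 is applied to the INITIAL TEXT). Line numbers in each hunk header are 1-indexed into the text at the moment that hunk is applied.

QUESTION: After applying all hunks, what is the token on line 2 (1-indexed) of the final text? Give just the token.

Hunk 1: at line 1 remove [cxoap,kxwd] add [tzc] -> 12 lines: pen tzc dfuea uqtrh dsk ewkyc hqd lgd ppske aezo crj hug
Hunk 2: at line 9 remove [aezo,crj] add [tczch] -> 11 lines: pen tzc dfuea uqtrh dsk ewkyc hqd lgd ppske tczch hug
Hunk 3: at line 3 remove [uqtrh] add [cop] -> 11 lines: pen tzc dfuea cop dsk ewkyc hqd lgd ppske tczch hug
Hunk 4: at line 6 remove [hqd,lgd,ppske] add [cfnj,ezevp] -> 10 lines: pen tzc dfuea cop dsk ewkyc cfnj ezevp tczch hug
Hunk 5: at line 2 remove [cop,dsk,ewkyc] add [vglp,gii] -> 9 lines: pen tzc dfuea vglp gii cfnj ezevp tczch hug
Hunk 6: at line 3 remove [vglp] add [sfe,cxnt] -> 10 lines: pen tzc dfuea sfe cxnt gii cfnj ezevp tczch hug
Final line 2: tzc

Answer: tzc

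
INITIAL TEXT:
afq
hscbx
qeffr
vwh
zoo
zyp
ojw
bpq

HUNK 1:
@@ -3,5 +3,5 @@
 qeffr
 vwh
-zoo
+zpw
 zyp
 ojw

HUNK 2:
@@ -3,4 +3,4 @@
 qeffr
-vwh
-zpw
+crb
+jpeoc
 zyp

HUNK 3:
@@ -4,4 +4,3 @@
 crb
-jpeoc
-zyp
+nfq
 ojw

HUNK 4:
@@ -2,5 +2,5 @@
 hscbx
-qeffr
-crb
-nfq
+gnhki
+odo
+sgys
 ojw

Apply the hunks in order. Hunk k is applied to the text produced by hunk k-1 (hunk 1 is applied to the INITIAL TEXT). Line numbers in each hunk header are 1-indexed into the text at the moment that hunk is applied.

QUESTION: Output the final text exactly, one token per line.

Answer: afq
hscbx
gnhki
odo
sgys
ojw
bpq

Derivation:
Hunk 1: at line 3 remove [zoo] add [zpw] -> 8 lines: afq hscbx qeffr vwh zpw zyp ojw bpq
Hunk 2: at line 3 remove [vwh,zpw] add [crb,jpeoc] -> 8 lines: afq hscbx qeffr crb jpeoc zyp ojw bpq
Hunk 3: at line 4 remove [jpeoc,zyp] add [nfq] -> 7 lines: afq hscbx qeffr crb nfq ojw bpq
Hunk 4: at line 2 remove [qeffr,crb,nfq] add [gnhki,odo,sgys] -> 7 lines: afq hscbx gnhki odo sgys ojw bpq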